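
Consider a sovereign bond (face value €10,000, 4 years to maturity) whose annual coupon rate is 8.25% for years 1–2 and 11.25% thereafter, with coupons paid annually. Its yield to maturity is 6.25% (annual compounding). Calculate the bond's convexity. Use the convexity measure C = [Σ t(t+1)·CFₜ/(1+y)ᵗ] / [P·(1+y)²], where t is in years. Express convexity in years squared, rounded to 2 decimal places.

With y = 0.0625:
  t   CF        PV=CF/(1+0.0625)^t    t·PV        t(t+1)·PV
  1       825.00       776.4706       776.4706       1,552.9412
  2       825.00       730.7958     1,461.5917       4,384.7751
  3     1,125.00       937.9198     2,813.7594      11,255.0377
  4    11,125.00     8,729.3974    34,917.5896     174,587.9479
  Σ                 11,174.5836    39,969.4113     191,780.7019
P = 11,174.5836.
Convexity = Σ t(t+1)·PV / [P·(1+y)²] = 191,780.7019 / (11,174.5836 × 1.128906) = 15.20252.

15.20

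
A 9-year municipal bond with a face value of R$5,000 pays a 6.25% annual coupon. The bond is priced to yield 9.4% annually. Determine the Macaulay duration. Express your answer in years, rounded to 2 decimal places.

Periodic yield y = 0.094. Discount each cash flow and weight by its year:
  t   CF        PV=CF/(1+0.094)^t    t·PV
  1       312.50       285.6490       285.6490
  2       312.50       261.1051       522.2102
  3       312.50       238.6701       716.0104
  4       312.50       218.1628       872.6513
  5       312.50       199.4176       997.0878
  6       312.50       182.2830     1,093.6978
  7       312.50       166.6206     1,166.3444
  8       312.50       152.3040     1,218.4324
  9     5,312.50     2,366.6991    21,300.2919
  Σ                  4,070.9114    28,172.3751
Price P = Σ PV = 4,070.9114.
Macaulay duration = Σ(t·PV) / P = 28,172.3751 / 4,070.9114 = 6.92041 years.

6.92 years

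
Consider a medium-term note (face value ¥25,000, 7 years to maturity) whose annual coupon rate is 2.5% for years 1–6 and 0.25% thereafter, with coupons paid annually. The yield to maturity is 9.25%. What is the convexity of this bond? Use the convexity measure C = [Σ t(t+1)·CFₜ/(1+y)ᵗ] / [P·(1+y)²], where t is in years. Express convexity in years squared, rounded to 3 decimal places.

With y = 0.0925:
  t   CF        PV=CF/(1+0.0925)^t    t·PV        t(t+1)·PV
  1       625.00       572.0824       572.0824       1,144.1648
  2       625.00       523.6452     1,047.2904       3,141.8712
  3       625.00       479.3091     1,437.9273       5,751.7093
  4       625.00       438.7269     1,754.9075       8,774.5374
  5       625.00       401.5807     2,007.9033      12,047.4198
  6       625.00       367.5796     2,205.4773      15,438.3412
  7    25,062.50    13,491.9359    94,443.5516     755,548.4126
  Σ                 16,274.8597   103,469.1398     801,846.4562
P = 16,274.8597.
Convexity = Σ t(t+1)·PV / [P·(1+y)²] = 801,846.4562 / (16,274.8597 × 1.193556) = 41.27918.

41.279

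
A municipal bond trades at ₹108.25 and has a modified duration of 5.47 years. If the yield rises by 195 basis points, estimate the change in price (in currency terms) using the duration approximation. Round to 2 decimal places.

-₹11.55

Duration approximation: ΔP/P ≈ -D_mod · Δy = -5.47 × (+0.0195) = -0.106665.
ΔP ≈ 108.25 × (-0.106665) = -11.54648625.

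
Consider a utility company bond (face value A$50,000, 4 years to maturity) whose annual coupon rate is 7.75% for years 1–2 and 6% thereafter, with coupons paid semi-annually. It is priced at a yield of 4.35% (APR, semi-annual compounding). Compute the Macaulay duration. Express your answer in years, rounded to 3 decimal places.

Periodic yield y = 0.02175. Discount each cash flow and weight by its period:
  t   CF        PV=CF/(1+0.02175)^t    t·PV
  1     1,937.50     1,896.2564     1,896.2564
  2     1,937.50     1,855.8908     3,711.7816
  3     1,937.50     1,816.3844     5,449.1533
  4     1,937.50     1,777.7190     7,110.8762
  5     1,500.00     1,347.0013     6,735.0067
  6     1,500.00     1,318.3277     7,909.9663
  7     1,500.00     1,290.2645     9,031.8512
  8    51,500.00    43,356.0849   346,848.6791
  Σ                 54,657.9291   388,693.5708
Price P = Σ PV = 54,657.9291.
Macaulay duration = Σ(t·PV) / P = 388,693.5708 / 54,657.9291 = 7.11138 half-year periods.
In years: 7.11138 / 2 = 3.55569 years.

3.556 years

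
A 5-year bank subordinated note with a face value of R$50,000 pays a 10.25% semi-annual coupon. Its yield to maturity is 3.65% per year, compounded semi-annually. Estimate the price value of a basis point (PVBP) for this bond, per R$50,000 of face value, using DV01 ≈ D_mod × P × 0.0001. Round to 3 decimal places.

R$26.594

Periodic yield y = 0.01825.
  t   CF        PV=CF/(1+0.01825)^t    t·PV
  1     2,562.50     2,516.5726     2,516.5726
  2     2,562.50     2,471.4683     4,942.9365
  3     2,562.50     2,427.1724     7,281.5171
  4     2,562.50     2,383.6704     9,534.6815
  5     2,562.50     2,340.9481    11,704.7404
  6     2,562.50     2,298.9915    13,793.9489
  7     2,562.50     2,257.7869    15,804.5081
  8     2,562.50     2,217.3208    17,738.5661
  9     2,562.50     2,177.5799    19,598.2194
  10   52,562.50    43,866.3829   438,663.8294
  Σ                 64,957.8936   541,579.5198
P = 64,957.8936; D_Mac = 8.33739 half-year periods = 4.16870 yrs; D_mod = 4.09398 yrs.
DV01 ≈ 4.09398 × 64,957.8936 × 0.0001 = 26.593642.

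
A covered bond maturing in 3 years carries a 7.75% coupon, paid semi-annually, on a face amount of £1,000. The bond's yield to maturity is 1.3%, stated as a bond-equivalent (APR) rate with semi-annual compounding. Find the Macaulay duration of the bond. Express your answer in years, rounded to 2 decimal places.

Periodic yield y = 0.0065. Discount each cash flow and weight by its period:
  t   CF        PV=CF/(1+0.0065)^t    t·PV
  1        38.75        38.4998        38.4998
  2        38.75        38.2511        76.5022
  3        38.75        38.0041       114.0123
  4        38.75        37.7587       151.0346
  5        38.75        37.5148       187.5741
  6     1,038.75       999.1446     5,994.8678
  Σ                  1,189.1731     6,562.4908
Price P = Σ PV = 1,189.1731.
Macaulay duration = Σ(t·PV) / P = 6,562.4908 / 1,189.1731 = 5.51853 half-year periods.
In years: 5.51853 / 2 = 2.75927 years.

2.76 years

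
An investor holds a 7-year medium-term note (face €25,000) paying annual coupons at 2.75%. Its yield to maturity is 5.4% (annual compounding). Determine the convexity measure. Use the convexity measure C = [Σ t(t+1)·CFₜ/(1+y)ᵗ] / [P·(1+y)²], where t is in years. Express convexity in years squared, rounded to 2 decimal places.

44.78

With y = 0.054:
  t   CF        PV=CF/(1+0.054)^t    t·PV        t(t+1)·PV
  1       687.50       652.2770       652.2770       1,304.5541
  2       687.50       618.8587     1,237.7173       3,713.1520
  3       687.50       587.1524     1,761.4573       7,045.8293
  4       687.50       557.0706     2,228.2825      11,141.4125
  5       687.50       528.5300     2,642.6500      15,855.9002
  6       687.50       501.4516     3,008.7097      21,060.9680
  7    25,687.50    17,776.1441   124,433.0090     995,464.0717
  Σ                 21,221.4845   135,964.1029   1,055,585.8878
P = 21,221.4845.
Convexity = Σ t(t+1)·PV / [P·(1+y)²] = 1,055,585.8878 / (21,221.4845 × 1.110916) = 44.77510.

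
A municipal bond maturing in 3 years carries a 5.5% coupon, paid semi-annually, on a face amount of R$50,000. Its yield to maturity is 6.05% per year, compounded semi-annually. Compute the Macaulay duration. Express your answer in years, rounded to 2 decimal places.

2.80 years

Periodic yield y = 0.03025. Discount each cash flow and weight by its period:
  t   CF        PV=CF/(1+0.03025)^t    t·PV
  1     1,375.00     1,334.6275     1,334.6275
  2     1,375.00     1,295.4404     2,590.8809
  3     1,375.00     1,257.4040     3,772.2119
  4     1,375.00     1,220.4843     4,881.9373
  5     1,375.00     1,184.6487     5,923.2435
  6    51,375.00    42,963.1480   257,778.8881
  Σ                 49,255.7530   276,281.7892
Price P = Σ PV = 49,255.7530.
Macaulay duration = Σ(t·PV) / P = 276,281.7892 / 49,255.7530 = 5.60913 half-year periods.
In years: 5.60913 / 2 = 2.80456 years.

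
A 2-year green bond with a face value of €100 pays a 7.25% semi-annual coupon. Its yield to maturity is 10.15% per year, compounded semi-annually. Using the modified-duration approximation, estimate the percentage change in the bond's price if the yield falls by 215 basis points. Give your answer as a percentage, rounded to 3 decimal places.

Periodic yield y = 0.05075. Modified duration first:
  t   CF        PV=CF/(1+0.05075)^t    t·PV
  1        3.625         3.4499         3.4499
  2        3.625         3.2833         6.5666
  3        3.625         3.1247         9.3741
  4      103.625        85.0094       340.0376
  Σ                     94.8673       359.4282
P = 94.8673; D_Mac = 3.78875 half-year periods = 1.89437 yrs; D_mod = 1.89437/(1+0.05075) = 1.80288 yrs.
ΔP/P ≈ -D_mod · Δy = -1.80288 × (-0.0215) = +0.038762 = +3.8762%.

+3.876%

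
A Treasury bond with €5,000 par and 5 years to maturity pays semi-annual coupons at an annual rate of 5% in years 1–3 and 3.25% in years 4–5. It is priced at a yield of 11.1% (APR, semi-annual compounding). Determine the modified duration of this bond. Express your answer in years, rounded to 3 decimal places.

4.171 years

Periodic yield y = 0.0555. First find Macaulay duration:
  t   CF        PV=CF/(1+0.0555)^t    t·PV
  1       125.00       118.4273       118.4273
  2       125.00       112.2002       224.4004
  3       125.00       106.3005       318.9015
  4       125.00       100.7110       402.8441
  5       125.00        95.4155       477.0774
  6       125.00        90.3984       542.3902
  7        81.25        55.6693       389.6851
  8        81.25        52.7421       421.9368
  9        81.25        49.9688       449.7195
  10    5,081.25     2,960.6576    29,606.5762
  Σ                  3,742.4907    32,951.9584
P = 3,742.4907; Macaulay duration = 32,951.9584 / 3,742.4907 = 8.80482 half-year periods = 4.40241 years.
Modified duration = D_Mac / (1 + y) = 4.40241 / 1.0555 = 4.17092 years.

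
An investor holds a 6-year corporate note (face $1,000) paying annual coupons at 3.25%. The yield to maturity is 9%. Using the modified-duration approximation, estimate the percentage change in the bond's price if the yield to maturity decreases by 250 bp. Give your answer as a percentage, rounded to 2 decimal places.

Periodic yield y = 0.09. Modified duration first:
  t   CF        PV=CF/(1+0.09)^t    t·PV
  1        32.50        29.8165        29.8165
  2        32.50        27.3546        54.7092
  3        32.50        25.0960        75.2879
  4        32.50        23.0238        92.0953
  5        32.50        21.1228       105.6139
  6     1,032.50       615.6460     3,693.8761
  Σ                    742.0597     4,051.3988
P = 742.0597; D_Mac = 5.45967 yrs; D_mod = 5.45967/(1+0.09) = 5.00887 yrs.
ΔP/P ≈ -D_mod · Δy = -5.00887 × (-0.025) = +0.125222 = +12.5222%.

+12.52%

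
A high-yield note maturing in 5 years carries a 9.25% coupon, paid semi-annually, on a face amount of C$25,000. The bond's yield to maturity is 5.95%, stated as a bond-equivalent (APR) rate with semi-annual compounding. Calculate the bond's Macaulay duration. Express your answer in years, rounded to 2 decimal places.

4.18 years

Periodic yield y = 0.02975. Discount each cash flow and weight by its period:
  t   CF        PV=CF/(1+0.02975)^t    t·PV
  1     1,156.25     1,122.8454     1,122.8454
  2     1,156.25     1,090.4058     2,180.8116
  3     1,156.25     1,058.9034     3,176.7102
  4     1,156.25     1,028.3111     4,113.2446
  5     1,156.25       998.6027     4,993.0136
  6     1,156.25       969.7526     5,818.5155
  7     1,156.25       941.7359     6,592.1515
  8     1,156.25       914.5287     7,316.2296
  9     1,156.25       888.1075     7,992.9675
  10   26,156.25    19,510.0092   195,100.0916
  Σ                 28,523.2023   238,406.5811
Price P = Σ PV = 28,523.2023.
Macaulay duration = Σ(t·PV) / P = 238,406.5811 / 28,523.2023 = 8.35834 half-year periods.
In years: 8.35834 / 2 = 4.17917 years.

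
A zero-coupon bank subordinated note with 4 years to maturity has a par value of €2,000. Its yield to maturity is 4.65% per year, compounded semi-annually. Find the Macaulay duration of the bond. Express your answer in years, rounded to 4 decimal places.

4.0000 years

A zero-coupon bond has a single cash flow at maturity, so its Macaulay duration equals its maturity: 4 years.
(Equivalently: 8 semi-annual periods ÷ 2 = 4 years.)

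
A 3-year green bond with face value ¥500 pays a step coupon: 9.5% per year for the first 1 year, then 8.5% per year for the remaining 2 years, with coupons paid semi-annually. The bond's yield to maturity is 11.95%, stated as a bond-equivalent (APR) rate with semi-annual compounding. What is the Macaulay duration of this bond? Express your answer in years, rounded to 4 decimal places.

2.6756 years

Periodic yield y = 0.05975. Discount each cash flow and weight by its period:
  t   CF        PV=CF/(1+0.05975)^t    t·PV
  1        23.75        22.4109        22.4109
  2        23.75        21.1474        42.2948
  3        21.25        17.8545        53.5636
  4        21.25        16.8479        67.3915
  5        21.25        15.8980        79.4899
  6       521.25       367.9811     2,207.8866
  Σ                    462.1398     2,473.0374
Price P = Σ PV = 462.1398.
Macaulay duration = Σ(t·PV) / P = 2,473.0374 / 462.1398 = 5.35128 half-year periods.
In years: 5.35128 / 2 = 2.67564 years.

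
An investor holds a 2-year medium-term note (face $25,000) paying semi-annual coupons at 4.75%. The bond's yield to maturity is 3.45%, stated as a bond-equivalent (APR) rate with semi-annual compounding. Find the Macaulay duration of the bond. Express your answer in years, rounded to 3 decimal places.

1.932 years

Periodic yield y = 0.01725. Discount each cash flow and weight by its period:
  t   CF        PV=CF/(1+0.01725)^t    t·PV
  1       593.75       583.6815       583.6815
  2       593.75       573.7837     1,147.5674
  3       593.75       564.0538     1,692.1614
  4    25,593.75    23,901.3884    95,605.5536
  Σ                 25,622.9074    99,028.9639
Price P = Σ PV = 25,622.9074.
Macaulay duration = Σ(t·PV) / P = 99,028.9639 / 25,622.9074 = 3.86486 half-year periods.
In years: 3.86486 / 2 = 1.93243 years.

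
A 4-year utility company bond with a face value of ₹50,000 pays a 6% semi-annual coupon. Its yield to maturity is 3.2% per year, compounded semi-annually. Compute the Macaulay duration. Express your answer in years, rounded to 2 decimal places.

3.64 years

Periodic yield y = 0.016. Discount each cash flow and weight by its period:
  t   CF        PV=CF/(1+0.016)^t    t·PV
  1     1,500.00     1,476.3780     1,476.3780
  2     1,500.00     1,453.1279     2,906.2558
  3     1,500.00     1,430.2440     4,290.7320
  4     1,500.00     1,407.7205     5,630.8819
  5     1,500.00     1,385.5516     6,927.7582
  6     1,500.00     1,363.7319     8,182.3916
  7     1,500.00     1,342.2558     9,395.7909
  8    51,500.00    45,358.3832   362,867.0654
  Σ                 55,217.3929   401,677.2538
Price P = Σ PV = 55,217.3929.
Macaulay duration = Σ(t·PV) / P = 401,677.2538 / 55,217.3929 = 7.27447 half-year periods.
In years: 7.27447 / 2 = 3.63723 years.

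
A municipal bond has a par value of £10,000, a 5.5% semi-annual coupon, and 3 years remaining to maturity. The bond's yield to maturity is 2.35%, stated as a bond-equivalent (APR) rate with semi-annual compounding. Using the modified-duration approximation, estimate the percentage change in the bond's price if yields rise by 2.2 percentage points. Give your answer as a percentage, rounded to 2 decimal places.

Periodic yield y = 0.01175. Modified duration first:
  t   CF        PV=CF/(1+0.01175)^t    t·PV
  1       275.00       271.8063       271.8063
  2       275.00       268.6496       537.2993
  3       275.00       265.5297       796.5890
  4       275.00       262.4459     1,049.7837
  5       275.00       259.3980     1,296.9900
  6    10,275.00     9,579.4936    57,476.9617
  Σ                 10,907.3231    61,429.4300
P = 10,907.3231; D_Mac = 5.63194 half-year periods = 2.81597 yrs; D_mod = 2.81597/(1+0.01175) = 2.78327 yrs.
ΔP/P ≈ -D_mod · Δy = -2.78327 × (+0.022) = -0.061232 = -6.1232%.

-6.12%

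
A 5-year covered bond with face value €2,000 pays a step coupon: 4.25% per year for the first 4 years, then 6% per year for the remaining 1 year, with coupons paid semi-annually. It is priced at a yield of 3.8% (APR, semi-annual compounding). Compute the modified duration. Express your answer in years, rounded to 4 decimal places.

Periodic yield y = 0.019. First find Macaulay duration:
  t   CF        PV=CF/(1+0.019)^t    t·PV
  1        42.50        41.7076        41.7076
  2        42.50        40.9299        81.8598
  3        42.50        40.1667       120.5002
  4        42.50        39.4178       157.6711
  5        42.50        38.6828       193.4140
  6        42.50        37.9615       227.7692
  7        42.50        37.2537       260.7760
  8        42.50        36.5591       292.4728
  9        60.00        50.6505       455.8544
  10    2,060.00     1,706.5750    17,065.7500
  Σ                  2,069.9046    18,897.7751
P = 2,069.9046; Macaulay duration = 18,897.7751 / 2,069.9046 = 9.12978 half-year periods = 4.56489 years.
Modified duration = D_Mac / (1 + y) = 4.56489 / 1.019 = 4.47977 years.

4.4798 years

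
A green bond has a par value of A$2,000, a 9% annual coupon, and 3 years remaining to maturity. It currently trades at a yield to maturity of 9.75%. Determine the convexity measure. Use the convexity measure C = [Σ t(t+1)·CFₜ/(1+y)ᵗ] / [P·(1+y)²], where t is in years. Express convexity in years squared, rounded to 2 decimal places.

With y = 0.0975:
  t   CF        PV=CF/(1+0.0975)^t    t·PV        t(t+1)·PV
  1       180.00       164.0091       164.0091         328.0182
  2       180.00       149.4388       298.8777         896.6330
  3     2,180.00     1,649.0845     4,947.2535      19,789.0139
  Σ                  1,962.5324     5,410.1402      21,013.6651
P = 1,962.5324.
Convexity = Σ t(t+1)·PV / [P·(1+y)²] = 21,013.6651 / (1,962.5324 × 1.204506) = 8.88947.

8.89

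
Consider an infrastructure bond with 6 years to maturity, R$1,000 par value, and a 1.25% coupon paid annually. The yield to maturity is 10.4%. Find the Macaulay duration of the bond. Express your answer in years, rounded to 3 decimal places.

Periodic yield y = 0.104. Discount each cash flow and weight by its year:
  t   CF        PV=CF/(1+0.104)^t    t·PV
  1        12.50        11.3225        11.3225
  2        12.50        10.2559        20.5117
  3        12.50         9.2897        27.8692
  4        12.50         8.4146        33.6584
  5        12.50         7.6219        38.1096
  6     1,012.50       559.2173     3,355.3037
  Σ                    606.1219     3,486.7751
Price P = Σ PV = 606.1219.
Macaulay duration = Σ(t·PV) / P = 3,486.7751 / 606.1219 = 5.75260 years.

5.753 years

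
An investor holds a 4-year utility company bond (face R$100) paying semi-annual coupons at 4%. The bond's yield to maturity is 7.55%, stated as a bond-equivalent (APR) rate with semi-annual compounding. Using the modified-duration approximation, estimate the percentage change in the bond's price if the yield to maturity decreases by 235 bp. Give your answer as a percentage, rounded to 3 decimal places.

Periodic yield y = 0.03775. Modified duration first:
  t   CF        PV=CF/(1+0.03775)^t    t·PV
  1         2.00         1.9272         1.9272
  2         2.00         1.8571         3.7143
  3         2.00         1.7896         5.3687
  4         2.00         1.7245         6.8979
  5         2.00         1.6618         8.3088
  6         2.00         1.6013         9.6078
  7         2.00         1.5431        10.8014
  8       102.00        75.8330       606.6640
  Σ                     87.9376       653.2902
P = 87.9376; D_Mac = 7.42902 half-year periods = 3.71451 yrs; D_mod = 3.71451/(1+0.03775) = 3.57939 yrs.
ΔP/P ≈ -D_mod · Δy = -3.57939 × (-0.0235) = +0.084116 = +8.4116%.

+8.412%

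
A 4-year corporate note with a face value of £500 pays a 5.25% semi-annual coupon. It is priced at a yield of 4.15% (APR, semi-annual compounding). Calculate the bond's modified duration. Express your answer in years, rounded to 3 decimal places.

3.593 years

Periodic yield y = 0.02075. First find Macaulay duration:
  t   CF        PV=CF/(1+0.02075)^t    t·PV
  1       13.125        12.8582        12.8582
  2       13.125        12.5968        25.1936
  3       13.125        12.3407        37.0222
  4       13.125        12.0899        48.3595
  5       13.125        11.8441        59.2205
  6       13.125        11.6033        69.6200
  7       13.125        11.3675        79.5722
  8      513.125       435.3796     3,483.0367
  Σ                    520.0801     3,814.8831
P = 520.0801; Macaulay duration = 3,814.8831 / 520.0801 = 7.33518 half-year periods = 3.66759 years.
Modified duration = D_Mac / (1 + y) = 3.66759 / 1.02075 = 3.59304 years.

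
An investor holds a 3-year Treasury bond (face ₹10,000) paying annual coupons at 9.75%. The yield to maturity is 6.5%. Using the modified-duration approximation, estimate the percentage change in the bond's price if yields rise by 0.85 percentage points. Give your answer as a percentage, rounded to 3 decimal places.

-2.197%

Periodic yield y = 0.065. Modified duration first:
  t   CF        PV=CF/(1+0.065)^t    t·PV
  1       975.00       915.4930       915.4930
  2       975.00       859.6178     1,719.2356
  3    10,975.00     9,085.6438    27,256.9313
  Σ                 10,860.7545    29,891.6599
P = 10,860.7545; D_Mac = 2.75226 yrs; D_mod = 2.75226/(1+0.065) = 2.58429 yrs.
ΔP/P ≈ -D_mod · Δy = -2.58429 × (+0.0085) = -0.021966 = -2.1966%.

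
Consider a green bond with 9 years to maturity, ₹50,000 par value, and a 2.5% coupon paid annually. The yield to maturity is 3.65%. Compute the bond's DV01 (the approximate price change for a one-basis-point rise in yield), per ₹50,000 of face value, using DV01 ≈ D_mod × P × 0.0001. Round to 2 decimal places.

Periodic yield y = 0.0365.
  t   CF        PV=CF/(1+0.0365)^t    t·PV
  1     1,250.00     1,205.9817     1,205.9817
  2     1,250.00     1,163.5134     2,327.0269
  3     1,250.00     1,122.5407     3,367.6221
  4     1,250.00     1,083.0108     4,332.0432
  5     1,250.00     1,044.8729     5,224.3647
  6     1,250.00     1,008.0781     6,048.4685
  7     1,250.00       972.5790     6,808.0527
  8     1,250.00       938.3299     7,506.6393
  9    51,250.00    37,116.7645   334,050.8809
  Σ                 45,655.6710   370,871.0799
P = 45,655.6710; D_Mac = 8.12322 yrs; D_mod = 7.83716 yrs.
DV01 ≈ 7.83716 × 45,655.6710 × 0.0001 = 35.781098.

₹35.78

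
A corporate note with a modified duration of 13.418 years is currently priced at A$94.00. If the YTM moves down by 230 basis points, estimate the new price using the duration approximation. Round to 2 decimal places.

Duration approximation: ΔP/P ≈ -D_mod · Δy = -13.418 × (-0.023) = +0.308614.
New price ≈ 94.00 × (1 + 0.308614) = 123.009716.

A$123.01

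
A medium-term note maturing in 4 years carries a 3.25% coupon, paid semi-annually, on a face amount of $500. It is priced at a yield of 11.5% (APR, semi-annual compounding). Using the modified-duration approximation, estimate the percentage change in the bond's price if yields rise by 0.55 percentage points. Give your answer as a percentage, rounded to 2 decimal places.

Periodic yield y = 0.0575. Modified duration first:
  t   CF        PV=CF/(1+0.0575)^t    t·PV
  1        8.125         7.6832         7.6832
  2        8.125         7.2655        14.5309
  3        8.125         6.8704        20.6112
  4        8.125         6.4968        25.9873
  5        8.125         6.1436        30.7179
  6        8.125         5.8095        34.8572
  7        8.125         5.4936        38.4555
  8      508.125       324.8834     2,599.0674
  Σ                    370.6461     2,771.9107
P = 370.6461; D_Mac = 7.47859 half-year periods = 3.73930 yrs; D_mod = 3.73930/(1+0.0575) = 3.53598 yrs.
ΔP/P ≈ -D_mod · Δy = -3.53598 × (+0.0055) = -0.019448 = -1.9448%.

-1.94%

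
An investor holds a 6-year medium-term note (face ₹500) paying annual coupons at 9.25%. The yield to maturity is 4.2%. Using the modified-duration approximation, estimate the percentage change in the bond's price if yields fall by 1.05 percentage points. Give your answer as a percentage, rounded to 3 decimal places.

+5.039%

Periodic yield y = 0.042. Modified duration first:
  t   CF        PV=CF/(1+0.042)^t    t·PV
  1        46.25        44.3858        44.3858
  2        46.25        42.5967        85.1935
  3        46.25        40.8798       122.6393
  4        46.25        39.2320       156.9281
  5        46.25        37.6507       188.2535
  6       546.25       426.7614     2,560.5684
  Σ                    631.5065     3,157.9687
P = 631.5065; D_Mac = 5.00069 yrs; D_mod = 5.00069/(1+0.042) = 4.79913 yrs.
ΔP/P ≈ -D_mod · Δy = -4.79913 × (-0.0105) = +0.050391 = +5.0391%.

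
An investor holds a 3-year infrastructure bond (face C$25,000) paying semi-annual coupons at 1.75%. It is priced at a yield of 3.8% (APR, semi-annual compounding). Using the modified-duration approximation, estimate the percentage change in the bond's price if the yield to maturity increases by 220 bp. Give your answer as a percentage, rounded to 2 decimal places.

Periodic yield y = 0.019. Modified duration first:
  t   CF        PV=CF/(1+0.019)^t    t·PV
  1       218.75       214.6712       214.6712
  2       218.75       210.6685       421.3371
  3       218.75       206.7405       620.2214
  4       218.75       202.8856       811.5426
  5       218.75       199.1027       995.5135
  6    25,218.75    22,525.7081   135,154.2487
  Σ                 23,559.7767   138,217.5345
P = 23,559.7767; D_Mac = 5.86667 half-year periods = 2.93334 yrs; D_mod = 2.93334/(1+0.019) = 2.87864 yrs.
ΔP/P ≈ -D_mod · Δy = -2.87864 × (+0.022) = -0.063330 = -6.3330%.

-6.33%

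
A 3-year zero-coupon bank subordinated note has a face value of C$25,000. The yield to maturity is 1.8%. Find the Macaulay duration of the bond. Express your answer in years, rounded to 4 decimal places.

3.0000 years

A zero-coupon bond has a single cash flow at maturity, so its Macaulay duration equals its maturity: 3 years.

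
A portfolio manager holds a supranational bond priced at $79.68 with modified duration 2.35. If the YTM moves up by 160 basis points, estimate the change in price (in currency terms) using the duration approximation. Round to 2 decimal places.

Duration approximation: ΔP/P ≈ -D_mod · Δy = -2.35 × (+0.016) = -0.037600.
ΔP ≈ 79.68 × (-0.037600) = -2.995968.

-$3.00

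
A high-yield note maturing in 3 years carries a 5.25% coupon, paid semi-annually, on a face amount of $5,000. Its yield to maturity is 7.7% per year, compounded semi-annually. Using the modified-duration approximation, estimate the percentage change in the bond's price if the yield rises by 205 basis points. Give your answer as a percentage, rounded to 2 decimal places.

-5.54%

Periodic yield y = 0.0385. Modified duration first:
  t   CF        PV=CF/(1+0.0385)^t    t·PV
  1       131.25       126.3842       126.3842
  2       131.25       121.6988       243.3976
  3       131.25       117.1871       351.5613
  4       131.25       112.8427       451.3706
  5       131.25       108.6593       543.2964
  6     5,131.25     4,090.5732    24,543.4392
  Σ                  4,677.3453    26,259.4494
P = 4,677.3453; D_Mac = 5.61418 half-year periods = 2.80709 yrs; D_mod = 2.80709/(1+0.0385) = 2.70302 yrs.
ΔP/P ≈ -D_mod · Δy = -2.70302 × (+0.0205) = -0.055412 = -5.5412%.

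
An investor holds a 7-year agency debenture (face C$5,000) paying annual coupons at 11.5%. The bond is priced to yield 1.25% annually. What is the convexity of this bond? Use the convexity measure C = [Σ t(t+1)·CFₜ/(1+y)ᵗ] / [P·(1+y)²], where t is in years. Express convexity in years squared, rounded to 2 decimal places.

With y = 0.0125:
  t   CF        PV=CF/(1+0.0125)^t    t·PV        t(t+1)·PV
  1       575.00       567.9012       567.9012       1,135.8025
  2       575.00       560.8901     1,121.7802       3,365.3406
  3       575.00       553.9655     1,661.8966       6,647.5865
  4       575.00       547.1265     2,188.5058      10,942.5292
  5       575.00       540.3718     2,701.8591      16,211.1543
  6       575.00       533.7006     3,202.2033      22,415.4233
  7     5,575.00     5,110.6913    35,774.8390     286,198.7124
  Σ                  8,414.6470    47,218.9853     346,916.5487
P = 8,414.6470.
Convexity = Σ t(t+1)·PV / [P·(1+y)²] = 346,916.5487 / (8,414.6470 × 1.025156) = 40.21602.

40.22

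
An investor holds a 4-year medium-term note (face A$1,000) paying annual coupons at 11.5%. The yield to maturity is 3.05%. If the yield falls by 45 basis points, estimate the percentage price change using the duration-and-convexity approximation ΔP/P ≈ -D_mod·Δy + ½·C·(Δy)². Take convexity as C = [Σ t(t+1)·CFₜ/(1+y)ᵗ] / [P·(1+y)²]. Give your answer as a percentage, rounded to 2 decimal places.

+1.54%

With y = 0.0305:
  t   CF        PV=CF/(1+0.0305)^t    t·PV        t(t+1)·PV
  1       115.00       111.5963       111.5963         223.1926
  2       115.00       108.2934       216.5867         649.7602
  3       115.00       105.0882       315.2645       1,261.0581
  4     1,115.00       988.7418     3,954.9671      19,774.8355
  Σ                  1,313.7196     4,598.4147      21,908.8464
P = 1,313.7196; D_Mac = 3.50030 yrs; D_mod = 3.39670 yrs; C = 15.70438.
Duration effect: -3.39670 × (-0.0045) = +0.015285
Convexity effect: 0.5 × 15.70438 × (-0.0045)² = +0.0001590
ΔP/P ≈ +0.015285 + 0.0001590 = +0.015444 = +1.5444%.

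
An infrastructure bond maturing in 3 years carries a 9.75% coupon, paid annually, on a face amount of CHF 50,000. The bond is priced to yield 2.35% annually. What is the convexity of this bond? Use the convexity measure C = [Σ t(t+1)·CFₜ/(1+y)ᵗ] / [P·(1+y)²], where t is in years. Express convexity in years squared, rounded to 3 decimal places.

With y = 0.0235:
  t   CF        PV=CF/(1+0.0235)^t    t·PV        t(t+1)·PV
  1     4,875.00     4,763.0679     4,763.0679       9,526.1358
  2     4,875.00     4,653.7058     9,307.4116      27,922.2349
  3    54,875.00    51,181.2622   153,543.7867     614,175.1468
  Σ                 60,598.0360   167,614.2662     651,623.5175
P = 60,598.0360.
Convexity = Σ t(t+1)·PV / [P·(1+y)²] = 651,623.5175 / (60,598.0360 × 1.047552) = 10.26508.

10.265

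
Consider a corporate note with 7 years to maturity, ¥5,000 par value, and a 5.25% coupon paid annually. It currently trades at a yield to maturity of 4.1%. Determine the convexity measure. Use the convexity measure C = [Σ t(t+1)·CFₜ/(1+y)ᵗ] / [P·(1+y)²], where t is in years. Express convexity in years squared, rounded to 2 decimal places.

With y = 0.041:
  t   CF        PV=CF/(1+0.041)^t    t·PV        t(t+1)·PV
  1       262.50       252.1614       252.1614         504.3228
  2       262.50       242.2300       484.4599       1,453.3797
  3       262.50       232.6897       698.0690       2,792.2761
  4       262.50       223.5251       894.1006       4,470.5029
  5       262.50       214.7216     1,073.6078       6,441.6469
  6       262.50       206.2647     1,237.5883       8,663.1178
  7     5,262.50     3,972.2539    27,805.7774     222,446.2195
  Σ                  5,343.8464    32,445.7644     246,771.4658
P = 5,343.8464.
Convexity = Σ t(t+1)·PV / [P·(1+y)²] = 246,771.4658 / (5,343.8464 × 1.083681) = 42.61275.

42.61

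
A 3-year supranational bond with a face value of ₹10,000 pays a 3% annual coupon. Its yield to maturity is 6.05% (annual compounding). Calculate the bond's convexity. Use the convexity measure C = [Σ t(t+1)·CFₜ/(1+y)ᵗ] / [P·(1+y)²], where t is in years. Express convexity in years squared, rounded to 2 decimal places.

10.24

With y = 0.0605:
  t   CF        PV=CF/(1+0.0605)^t    t·PV        t(t+1)·PV
  1       300.00       282.8854       282.8854         565.7709
  2       300.00       266.7472       533.4944       1,600.4833
  3    10,300.00     8,635.8523    25,907.5569     103,630.2277
  Σ                  9,185.4850    26,723.9368     105,796.4819
P = 9,185.4850.
Convexity = Σ t(t+1)·PV / [P·(1+y)²] = 105,796.4819 / (9,185.4850 × 1.124660) = 10.24113.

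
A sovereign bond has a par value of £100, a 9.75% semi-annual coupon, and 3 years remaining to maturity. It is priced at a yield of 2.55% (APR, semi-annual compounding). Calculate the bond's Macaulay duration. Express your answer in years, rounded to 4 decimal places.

Periodic yield y = 0.01275. Discount each cash flow and weight by its period:
  t   CF        PV=CF/(1+0.01275)^t    t·PV
  1        4.875         4.8136         4.8136
  2        4.875         4.7530         9.5061
  3        4.875         4.6932        14.0796
  4        4.875         4.6341        18.5364
  5        4.875         4.5758        22.8788
  6      104.875        97.1983       583.1895
  Σ                    120.6680       653.0040
Price P = Σ PV = 120.6680.
Macaulay duration = Σ(t·PV) / P = 653.0040 / 120.6680 = 5.41158 half-year periods.
In years: 5.41158 / 2 = 2.70579 years.

2.7058 years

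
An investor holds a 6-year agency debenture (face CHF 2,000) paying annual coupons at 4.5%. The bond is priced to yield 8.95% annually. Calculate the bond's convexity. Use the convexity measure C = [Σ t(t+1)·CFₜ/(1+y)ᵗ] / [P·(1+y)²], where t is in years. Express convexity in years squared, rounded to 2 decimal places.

30.00

With y = 0.0895:
  t   CF        PV=CF/(1+0.0895)^t    t·PV        t(t+1)·PV
  1        90.00        82.6067        82.6067         165.2134
  2        90.00        75.8207       151.6415         454.9245
  3        90.00        69.5922       208.7767         835.1069
  4        90.00        63.8754       255.5016       1,277.5078
  5        90.00        58.6282       293.1408       1,758.8451
  6     2,090.00     1,249.6341     7,497.8048      52,484.6335
  Σ                  1,600.1574     8,489.4721      56,976.2312
P = 1,600.1574.
Convexity = Σ t(t+1)·PV / [P·(1+y)²] = 56,976.2312 / (1,600.1574 × 1.187010) = 29.99691.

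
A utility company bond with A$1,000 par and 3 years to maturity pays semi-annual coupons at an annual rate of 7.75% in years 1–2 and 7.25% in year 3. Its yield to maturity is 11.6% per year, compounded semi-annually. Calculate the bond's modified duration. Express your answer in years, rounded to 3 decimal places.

2.569 years

Periodic yield y = 0.058. First find Macaulay duration:
  t   CF        PV=CF/(1+0.058)^t    t·PV
  1        38.75        36.6257        36.6257
  2        38.75        34.6179        69.2357
  3        38.75        32.7201        98.1603
  4        38.75        30.9264       123.7055
  5        36.25        27.3451       136.7255
  6     1,036.25       738.8402     4,433.0414
  Σ                    901.0754     4,897.4942
P = 901.0754; Macaulay duration = 4,897.4942 / 901.0754 = 5.43517 half-year periods = 2.71758 years.
Modified duration = D_Mac / (1 + y) = 2.71758 / 1.058 = 2.56860 years.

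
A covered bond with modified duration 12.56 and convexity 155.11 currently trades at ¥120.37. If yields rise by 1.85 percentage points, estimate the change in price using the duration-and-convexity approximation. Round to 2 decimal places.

-¥24.77

Duration effect: -D_mod·Δy = -12.56 × (+0.0185) = -0.232360
Convexity effect: ½·C·(Δy)² = 0.5 × 155.11 × (0.0185)² = +0.02654319875
ΔP/P ≈ -0.232360 + 0.02654319875 = -0.20581680125
ΔP ≈ 120.37 × (-0.20581680125) = -24.7741683664625.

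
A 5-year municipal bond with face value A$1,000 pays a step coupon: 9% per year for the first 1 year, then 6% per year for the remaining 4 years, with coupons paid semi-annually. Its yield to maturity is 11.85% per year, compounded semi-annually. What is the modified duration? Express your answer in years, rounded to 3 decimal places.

Periodic yield y = 0.05925. First find Macaulay duration:
  t   CF        PV=CF/(1+0.05925)^t    t·PV
  1        45.00        42.4829        42.4829
  2        45.00        40.1066        80.2131
  3        30.00        25.2421        75.7264
  4        30.00        23.8302        95.3207
  5        30.00        22.4972       112.4861
  6        30.00        21.2388       127.4329
  7        30.00        20.0508       140.3557
  8        30.00        18.9293       151.4340
  9        30.00        17.8704       160.8339
  10    1,030.00       579.2319     5,792.3194
  Σ                    811.4802     6,778.6051
P = 811.4802; Macaulay duration = 6,778.6051 / 811.4802 = 8.35338 half-year periods = 4.17669 years.
Modified duration = D_Mac / (1 + y) = 4.17669 / 1.05925 = 3.94306 years.

3.943 years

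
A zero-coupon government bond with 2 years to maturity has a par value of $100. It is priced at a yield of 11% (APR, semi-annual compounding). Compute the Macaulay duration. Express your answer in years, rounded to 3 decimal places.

2.000 years

A zero-coupon bond has a single cash flow at maturity, so its Macaulay duration equals its maturity: 2 years.
(Equivalently: 4 semi-annual periods ÷ 2 = 2 years.)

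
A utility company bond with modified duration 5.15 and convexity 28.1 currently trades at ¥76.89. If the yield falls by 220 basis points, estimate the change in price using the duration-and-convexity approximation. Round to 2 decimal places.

+¥9.23

Duration effect: -D_mod·Δy = -5.15 × (-0.022) = +0.113300
Convexity effect: ½·C·(Δy)² = 0.5 × 28.1 × (-0.022)² = +0.0068002
ΔP/P ≈ +0.113300 + 0.0068002 = +0.1201002
ΔP ≈ 76.89 × (+0.1201002) = +9.234504378.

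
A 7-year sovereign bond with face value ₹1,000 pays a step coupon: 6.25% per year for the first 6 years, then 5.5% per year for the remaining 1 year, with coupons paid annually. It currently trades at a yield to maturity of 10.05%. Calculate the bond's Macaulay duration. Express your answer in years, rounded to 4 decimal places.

5.7346 years

Periodic yield y = 0.1005. Discount each cash flow and weight by its year:
  t   CF        PV=CF/(1+0.1005)^t    t·PV
  1        62.50        56.7924        56.7924
  2        62.50        51.6060       103.2119
  3        62.50        46.8932       140.6796
  4        62.50        42.6108       170.4433
  5        62.50        38.7195       193.5975
  6        62.50        35.1836       211.1013
  7     1,055.00       539.6624     3,777.6365
  Σ                    811.4678     4,653.4626
Price P = Σ PV = 811.4678.
Macaulay duration = Σ(t·PV) / P = 4,653.4626 / 811.4678 = 5.73462 years.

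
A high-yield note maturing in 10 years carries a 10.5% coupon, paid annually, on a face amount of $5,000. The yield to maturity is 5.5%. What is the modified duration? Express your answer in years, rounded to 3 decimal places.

6.787 years

Periodic yield y = 0.055. First find Macaulay duration:
  t   CF        PV=CF/(1+0.055)^t    t·PV
  1       525.00       497.6303       497.6303
  2       525.00       471.6875       943.3750
  3       525.00       447.0972     1,341.2915
  4       525.00       423.7888     1,695.1552
  5       525.00       401.6955     2,008.4777
  6       525.00       380.7541     2,284.5244
  7       525.00       360.9043     2,526.3303
  8       525.00       342.0894     2,736.7153
  9       525.00       324.2554     2,918.2983
  10    5,525.00     3,234.5040    32,345.0395
  Σ                  6,884.4065    49,296.8374
P = 6,884.4065; Macaulay duration = 49,296.8374 / 6,884.4065 = 7.16065 years.
Modified duration = D_Mac / (1 + y) = 7.16065 / 1.055 = 6.78735 years.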